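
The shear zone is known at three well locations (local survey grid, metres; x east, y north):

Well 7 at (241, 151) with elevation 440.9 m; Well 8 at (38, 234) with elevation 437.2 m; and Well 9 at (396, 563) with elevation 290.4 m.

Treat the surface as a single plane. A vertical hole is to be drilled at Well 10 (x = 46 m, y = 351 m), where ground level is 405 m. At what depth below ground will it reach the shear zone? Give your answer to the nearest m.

6 m

Two edge vectors: Well 7→Well 8 = (-203, 83, -3.7), Well 7→Well 9 = (155, 412, -150.5).
Normal n = (Well 7→Well 8) × (Well 7→Well 9) = (-10967.1, -31125, -96501).
So ∂z/∂x = −n_x/n_z = −0.11365 and ∂z/∂y = −n_y/n_z = −0.32254.
Intercept c from Well 7: 440.9 + 27.39 + 48.70 = 516.99.
At (46, 351): z_contact = −5.2 − 113.2 + 516.99 = 398.6 m.
Depth below ground = 405 − 398.6 = 6 m.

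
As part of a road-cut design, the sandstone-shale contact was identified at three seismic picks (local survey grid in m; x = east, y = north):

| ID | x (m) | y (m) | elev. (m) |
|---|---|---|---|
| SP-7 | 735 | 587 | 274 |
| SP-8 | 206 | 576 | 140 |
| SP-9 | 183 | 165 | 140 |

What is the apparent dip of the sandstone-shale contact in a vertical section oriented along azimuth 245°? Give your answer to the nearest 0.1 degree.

Two edge vectors: SP-7→SP-8 = (-529, -11, -134), SP-7→SP-9 = (-552, -422, -134).
Normal n = (SP-7→SP-8) × (SP-7→SP-9) = (-55074, 3082, 217166).
So ∂z/∂x = −n_x/n_z = 0.25360 and ∂z/∂y = −n_y/n_z = −0.01419.
Unit vector along 245° is (sin 245°, cos 245°) = (-0.9063, -0.4226).
Slope in that direction = a·(-0.9063) + b·(-0.4226) = −0.22384.
Apparent dip = arctan|0.22384| = 12.6° (true dip is 14.3°, so apparent ≤ true as expected).

12.6°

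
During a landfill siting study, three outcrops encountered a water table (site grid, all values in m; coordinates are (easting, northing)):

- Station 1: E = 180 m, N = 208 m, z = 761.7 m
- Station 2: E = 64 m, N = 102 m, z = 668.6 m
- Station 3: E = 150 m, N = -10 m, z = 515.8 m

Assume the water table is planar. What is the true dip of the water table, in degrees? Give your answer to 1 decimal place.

Two edge vectors: Station 1→Station 2 = (-116, -106, -93.1), Station 1→Station 3 = (-30, -218, -245.9).
Normal n = (Station 1→Station 2) × (Station 1→Station 3) = (5769.6, -25731.4, 22108).
So ∂z/∂E = −n_x/n_z = −0.26097 and ∂z/∂N = −n_y/n_z = 1.16390.
Gradient magnitude |∇z| = √(a² + b²) = √(0.06811 + 1.35465) = 1.19279.
True dip = arctan(1.19279) = 50.0°, dipping toward SSE (azimuth ≈ 167°).

50.0°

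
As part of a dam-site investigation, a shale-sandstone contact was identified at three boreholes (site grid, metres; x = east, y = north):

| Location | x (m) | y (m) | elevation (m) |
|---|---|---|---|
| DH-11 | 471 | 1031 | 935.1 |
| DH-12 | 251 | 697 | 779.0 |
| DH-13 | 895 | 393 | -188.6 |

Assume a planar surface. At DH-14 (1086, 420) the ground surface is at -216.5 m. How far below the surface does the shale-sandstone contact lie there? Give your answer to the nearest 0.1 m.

128.9 m

Let the plane be z = a·x + b·y + c.
DH-12−DH-11: −220a − 334b = −156.1;  DH-13−DH-11: 424a − 638b = −1123.7.
Solving gives a = −0.977828, b = 1.111444.
Then c = 935.1 − a·471 − b·1031 = 249.76.
At (1086, 420): z_contact = −1061.92 + 466.81 + 249.76 = -345.36 m.
Depth below ground = -216.5 − (-345.36) = 128.9 m.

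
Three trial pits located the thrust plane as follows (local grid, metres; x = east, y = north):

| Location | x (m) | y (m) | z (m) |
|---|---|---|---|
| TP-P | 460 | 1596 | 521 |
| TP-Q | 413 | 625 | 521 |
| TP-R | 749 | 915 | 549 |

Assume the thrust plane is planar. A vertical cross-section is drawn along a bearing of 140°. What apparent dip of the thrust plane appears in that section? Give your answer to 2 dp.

Two edge vectors: TP-P→TP-Q = (-47, -971, 0), TP-P→TP-R = (289, -681, 28).
Normal n = (TP-P→TP-Q) × (TP-P→TP-R) = (-27188, 1316, 312626).
So ∂z/∂x = −n_x/n_z = 0.08697 and ∂z/∂y = −n_y/n_z = −0.00421.
Unit vector along 140° is (sin 140°, cos 140°) = (0.6428, -0.7660).
Slope in that direction = a·(0.6428) + b·(-0.7660) = 0.05913.
Apparent dip = arctan|0.05913| = 3.38° (true dip is 5.0°, so apparent ≤ true as expected).

3.38°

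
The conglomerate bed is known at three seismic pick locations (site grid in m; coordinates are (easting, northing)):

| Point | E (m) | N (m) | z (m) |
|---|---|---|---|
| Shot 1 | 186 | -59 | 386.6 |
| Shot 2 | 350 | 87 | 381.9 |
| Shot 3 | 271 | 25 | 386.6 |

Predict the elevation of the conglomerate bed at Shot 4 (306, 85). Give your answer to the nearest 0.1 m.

Two edge vectors: Shot 1→Shot 2 = (164, 146, -4.7), Shot 1→Shot 3 = (85, 84, 0).
Normal n = (Shot 1→Shot 2) × (Shot 1→Shot 3) = (394.8, -399.5, 1366).
So ∂z/∂E = −n_x/n_z = −0.28902 and ∂z/∂N = −n_y/n_z = 0.29246.
Intercept c from Shot 1: 386.6 + 53.76 + 17.26 = 457.61.
At (306, 85): z = −88.4 + 24.9 + 457.61 = 394.0 m.

394.0 m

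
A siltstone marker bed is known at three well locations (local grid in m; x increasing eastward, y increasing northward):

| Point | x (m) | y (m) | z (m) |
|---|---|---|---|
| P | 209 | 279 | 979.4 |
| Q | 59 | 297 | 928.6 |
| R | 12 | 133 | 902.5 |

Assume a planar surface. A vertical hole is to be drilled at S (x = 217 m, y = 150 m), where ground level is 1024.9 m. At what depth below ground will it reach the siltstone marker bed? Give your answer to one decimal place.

Let the plane be z = a·x + b·y + c.
Q−P: −150a + 18b = −50.8;  R−P: −197a − 146b = −76.9.
Solving gives a = 0.34587, b = 0.06003.
Then c = 979.4 − a·209 − b·279 = 890.37.
At (217, 150): z_contact = 75.05 + 9.00 + 890.37 = 974.42 m.
Depth below ground = 1024.9 − 974.42 = 50.5 m.

50.5 m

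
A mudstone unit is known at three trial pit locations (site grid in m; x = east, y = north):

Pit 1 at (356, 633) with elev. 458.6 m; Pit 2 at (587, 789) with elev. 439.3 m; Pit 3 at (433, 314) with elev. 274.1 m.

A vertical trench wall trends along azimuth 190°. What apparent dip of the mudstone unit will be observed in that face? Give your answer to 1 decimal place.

21.9°

Let the plane be z = a·x + b·y + c.
Pit 2−Pit 1: 231a + 156b = −19.3;  Pit 3−Pit 1: 77a − 319b = −184.5.
Solving gives a = −0.40768, b = 0.47996.
Unit vector along 190° is (sin 190°, cos 190°) = (-0.1736, -0.9848).
Slope in that direction = a·(-0.1736) + b·(-0.9848) = −0.40188.
Apparent dip = arctan|0.40188| = 21.9° (true dip is 32.2°, so apparent ≤ true as expected).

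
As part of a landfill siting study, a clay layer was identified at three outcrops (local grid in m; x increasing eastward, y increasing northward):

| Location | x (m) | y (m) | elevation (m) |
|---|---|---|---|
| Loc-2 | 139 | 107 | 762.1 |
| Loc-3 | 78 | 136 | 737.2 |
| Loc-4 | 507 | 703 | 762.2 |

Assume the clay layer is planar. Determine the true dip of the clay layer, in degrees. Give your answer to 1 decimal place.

20.3°

Let the plane be z = a·x + b·y + c.
Loc-3−Loc-2: −61a + 29b = −24.9;  Loc-4−Loc-2: 368a + 596b = 0.1.
Solving gives a = 0.31563, b = −0.19472.
Gradient magnitude |∇z| = √(a² + b²) = √(0.09962 + 0.03791) = 0.37086.
True dip = arctan(0.37086) = 20.3°, dipping toward WNW (azimuth ≈ 302°).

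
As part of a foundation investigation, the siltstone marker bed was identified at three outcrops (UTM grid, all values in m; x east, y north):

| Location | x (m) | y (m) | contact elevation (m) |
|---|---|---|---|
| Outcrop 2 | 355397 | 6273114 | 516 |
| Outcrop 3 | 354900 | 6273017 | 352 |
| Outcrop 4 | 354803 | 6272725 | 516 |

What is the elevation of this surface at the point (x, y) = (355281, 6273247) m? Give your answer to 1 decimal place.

Let the plane be z = a·x + b·y + c.
Outcrop 3−Outcrop 2: −497a − 97b = −164;  Outcrop 4−Outcrop 2: −594a − 389b = 0.
Solving gives a = 0.470073315, b = −0.717798327.
Then c = 516 − a·355397 − b·6273114 = 4336284.09.
At (355281, 6273247): z = 167008.1 − 4502926.2 + 4336284.09 = 366.0 m.

366.0 m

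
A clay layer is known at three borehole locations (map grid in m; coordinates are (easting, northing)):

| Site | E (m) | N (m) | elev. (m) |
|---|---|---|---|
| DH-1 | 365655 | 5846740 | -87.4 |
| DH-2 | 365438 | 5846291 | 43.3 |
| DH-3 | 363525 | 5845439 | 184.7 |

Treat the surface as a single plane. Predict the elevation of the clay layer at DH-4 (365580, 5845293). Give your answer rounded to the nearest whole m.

Two edge vectors: DH-1→DH-2 = (-217, -449, 130.7), DH-1→DH-3 = (-2130, -1301, 272.1).
Normal n = (DH-1→DH-2) × (DH-1→DH-3) = (47867.8, -219345.3, -674053).
So ∂z/∂E = −n_x/n_z = 0.07101489 and ∂z/∂N = −n_y/n_z = −0.32541254.
Intercept c from DH-1: -87.4 − 25966.95 + 1902602.52 = 1876548.17.
At (365580, 5845293): z = 25961.6 − 1902131.7 + 1876548.17 = 378.1 m.

378 m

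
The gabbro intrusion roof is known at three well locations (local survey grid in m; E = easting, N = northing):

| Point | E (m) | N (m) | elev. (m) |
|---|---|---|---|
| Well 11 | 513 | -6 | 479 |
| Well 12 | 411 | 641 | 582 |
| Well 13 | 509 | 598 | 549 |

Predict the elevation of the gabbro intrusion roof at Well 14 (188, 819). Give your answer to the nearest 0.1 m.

Let the plane be z = a·E + b·N + c.
Well 12−Well 11: −102a + 647b = 103;  Well 13−Well 11: −4a + 604b = 70.
Solving gives a = −0.28672, b = 0.11400.
Then c = 479 − a·513 − b·-6 = 626.77.
At (188, 819): z = −53.9 + 93.4 + 626.77 = 666.2 m.

666.2 m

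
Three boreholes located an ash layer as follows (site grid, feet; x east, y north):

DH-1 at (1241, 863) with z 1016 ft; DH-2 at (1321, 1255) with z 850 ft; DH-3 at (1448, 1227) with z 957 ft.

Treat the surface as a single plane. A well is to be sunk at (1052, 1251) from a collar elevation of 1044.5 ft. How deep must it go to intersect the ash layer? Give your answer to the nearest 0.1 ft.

385.1 ft

Let the plane be z = a·x + b·y + c.
DH-2−DH-1: 80a + 392b = −166;  DH-3−DH-1: 207a + 364b = −59.
Solving gives a = 0.716900, b = −0.569775.
Then c = 1016 − a·1241 − b·863 = 618.04.
At (1052, 1251): z_contact = 754.18 − 712.79 + 618.04 = 659.43 ft.
Depth below ground = 1044.5 − 659.43 = 385.1 ft.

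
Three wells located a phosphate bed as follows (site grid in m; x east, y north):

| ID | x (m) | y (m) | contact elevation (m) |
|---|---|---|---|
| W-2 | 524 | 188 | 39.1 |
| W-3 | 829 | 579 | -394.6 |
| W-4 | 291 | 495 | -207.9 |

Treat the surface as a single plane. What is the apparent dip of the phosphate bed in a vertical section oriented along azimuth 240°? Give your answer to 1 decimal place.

Let the plane be z = a·x + b·y + c.
W-3−W-2: 305a + 391b = −433.7;  W-4−W-2: −233a + 307b = −247.
Solving gives a = −0.19795, b = −0.95480.
Unit vector along 240° is (sin 240°, cos 240°) = (-0.8660, -0.5000).
Slope in that direction = a·(-0.8660) + b·(-0.5000) = 0.64883.
Apparent dip = arctan|0.64883| = 33.0° (true dip is 44.3°, so apparent ≤ true as expected).

33.0°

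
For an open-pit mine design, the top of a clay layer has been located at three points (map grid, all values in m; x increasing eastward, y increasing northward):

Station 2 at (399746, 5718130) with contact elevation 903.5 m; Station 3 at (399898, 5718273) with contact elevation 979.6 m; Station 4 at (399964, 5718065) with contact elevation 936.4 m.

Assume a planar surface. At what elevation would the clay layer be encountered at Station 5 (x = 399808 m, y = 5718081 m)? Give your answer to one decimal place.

Let the plane be z = a·x + b·y + c.
Station 3−Station 2: 152a + 143b = 76.1;  Station 4−Station 2: 218a − 65b = 32.9.
Solving gives a = 0.235085497, b = 0.282286744.
Then c = 903.5 − a·399746 − b·5718130 = −1707223.29.
At (399808, 5718081): z = 93989.1 + 1614138.5 − 1707223.29 = 904.2 m.

904.2 m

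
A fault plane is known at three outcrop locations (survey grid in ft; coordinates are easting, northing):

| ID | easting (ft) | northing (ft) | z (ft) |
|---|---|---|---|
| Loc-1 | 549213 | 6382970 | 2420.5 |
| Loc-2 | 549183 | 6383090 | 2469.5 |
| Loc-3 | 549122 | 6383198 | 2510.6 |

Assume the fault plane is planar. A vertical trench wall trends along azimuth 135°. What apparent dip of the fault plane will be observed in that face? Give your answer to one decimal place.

13.6°

Let the plane be z = a·easting + b·northing + c.
Loc-2−Loc-1: −30a + 120b = 49;  Loc-3−Loc-1: −91a + 228b = 90.1.
Solving gives a = 0.08824, b = 0.43039.
Unit vector along 135° is (sin 135°, cos 135°) = (0.7071, -0.7071).
Slope in that direction = a·(0.7071) + b·(-0.7071) = −0.24194.
Apparent dip = arctan|0.24194| = 13.6° (true dip is 23.7°, so apparent ≤ true as expected).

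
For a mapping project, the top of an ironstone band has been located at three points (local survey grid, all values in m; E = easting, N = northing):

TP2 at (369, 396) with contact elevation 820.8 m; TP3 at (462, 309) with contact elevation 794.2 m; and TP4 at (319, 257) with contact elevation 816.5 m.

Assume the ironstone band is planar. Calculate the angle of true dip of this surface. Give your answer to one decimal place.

Let the plane be z = a·E + b·N + c.
TP3−TP2: 93a − 87b = −26.6;  TP4−TP2: −50a − 139b = −4.3.
Solving gives a = −0.19235, b = 0.10013.
Gradient magnitude |∇z| = √(a² + b²) = √(0.03700 + 0.01003) = 0.21685.
True dip = arctan(0.21685) = 12.2°, dipping toward ESE (azimuth ≈ 117°).

12.2°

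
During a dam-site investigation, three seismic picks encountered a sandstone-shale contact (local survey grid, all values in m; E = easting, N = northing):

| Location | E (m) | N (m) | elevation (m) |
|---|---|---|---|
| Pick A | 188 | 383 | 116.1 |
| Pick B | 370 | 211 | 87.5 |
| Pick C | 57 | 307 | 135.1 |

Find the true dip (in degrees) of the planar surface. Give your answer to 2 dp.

Two edge vectors: Pick A→Pick B = (182, -172, -28.6), Pick A→Pick C = (-131, -76, 19).
Normal n = (Pick A→Pick B) × (Pick A→Pick C) = (-5441.6, 288.6, -36364).
So ∂z/∂E = −n_x/n_z = −0.14964 and ∂z/∂N = −n_y/n_z = 0.00794.
Gradient magnitude |∇z| = √(a² + b²) = √(0.02239 + 0.00006) = 0.14985.
True dip = arctan(0.14985) = 8.52°, dipping toward E (azimuth ≈ 093°).

8.52°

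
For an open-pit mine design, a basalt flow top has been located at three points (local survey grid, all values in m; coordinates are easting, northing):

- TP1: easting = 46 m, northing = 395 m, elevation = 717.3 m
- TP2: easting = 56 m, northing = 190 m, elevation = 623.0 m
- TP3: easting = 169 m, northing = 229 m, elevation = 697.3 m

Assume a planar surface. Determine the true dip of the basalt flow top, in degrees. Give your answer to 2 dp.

Let the plane be z = a·easting + b·northing + c.
TP2−TP1: 10a − 205b = −94.3;  TP3−TP1: 123a − 166b = −20.
Solving gives a = 0.49050, b = 0.48393.
Gradient magnitude |∇z| = √(a² + b²) = √(0.24059 + 0.23419) = 0.68904.
True dip = arctan(0.68904) = 34.57°, dipping toward SW (azimuth ≈ 225°).

34.57°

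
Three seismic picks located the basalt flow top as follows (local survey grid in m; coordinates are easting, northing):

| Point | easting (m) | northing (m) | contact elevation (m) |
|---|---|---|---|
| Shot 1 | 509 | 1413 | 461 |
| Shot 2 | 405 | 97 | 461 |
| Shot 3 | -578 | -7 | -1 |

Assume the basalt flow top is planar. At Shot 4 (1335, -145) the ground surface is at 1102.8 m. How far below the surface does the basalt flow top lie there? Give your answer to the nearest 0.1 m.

192.0 m

Two edge vectors: Shot 1→Shot 2 = (-104, -1316, 0), Shot 1→Shot 3 = (-1087, -1420, -462).
Normal n = (Shot 1→Shot 2) × (Shot 1→Shot 3) = (607992, -48048, -1282812).
So ∂z/∂easting = −n_x/n_z = 0.473953 and ∂z/∂northing = −n_y/n_z = −0.037455.
Intercept c from Shot 1: 461 − 241.24 + 52.92 = 272.68.
At (1335, -145): z_contact = 632.73 + 5.43 + 272.68 = 910.84 m.
Depth below ground = 1102.8 − 910.84 = 192.0 m.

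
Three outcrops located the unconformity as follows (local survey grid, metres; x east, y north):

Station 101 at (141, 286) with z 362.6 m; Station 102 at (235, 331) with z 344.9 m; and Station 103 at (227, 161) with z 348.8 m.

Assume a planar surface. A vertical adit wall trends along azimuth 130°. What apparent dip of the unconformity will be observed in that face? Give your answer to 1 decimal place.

Let the plane be z = a·x + b·y + c.
Station 102−Station 101: 94a + 45b = −17.7;  Station 103−Station 101: 86a − 125b = −13.8.
Solving gives a = −0.18140, b = −0.01440.
Unit vector along 130° is (sin 130°, cos 130°) = (0.7660, -0.6428).
Slope in that direction = a·(0.7660) + b·(-0.6428) = −0.12970.
Apparent dip = arctan|0.12970| = 7.4° (true dip is 10.3°, so apparent ≤ true as expected).

7.4°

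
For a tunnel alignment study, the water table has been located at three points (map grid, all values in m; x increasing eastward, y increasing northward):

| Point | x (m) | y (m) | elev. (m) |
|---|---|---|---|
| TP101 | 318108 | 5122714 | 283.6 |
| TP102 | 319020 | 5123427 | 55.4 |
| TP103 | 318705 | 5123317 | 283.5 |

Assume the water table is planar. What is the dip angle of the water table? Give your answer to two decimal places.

Let the plane be z = a·x + b·y + c.
TP102−TP101: 912a + 713b = −228.2;  TP103−TP101: 597a + 603b = −0.1.
Solving gives a = −1.10669, b = 1.09551.
Gradient magnitude |∇z| = √(a² + b²) = √(1.22475 + 1.20014) = 1.55721.
True dip = arctan(1.55721) = 57.29°, dipping toward SE (azimuth ≈ 135°).

57.29°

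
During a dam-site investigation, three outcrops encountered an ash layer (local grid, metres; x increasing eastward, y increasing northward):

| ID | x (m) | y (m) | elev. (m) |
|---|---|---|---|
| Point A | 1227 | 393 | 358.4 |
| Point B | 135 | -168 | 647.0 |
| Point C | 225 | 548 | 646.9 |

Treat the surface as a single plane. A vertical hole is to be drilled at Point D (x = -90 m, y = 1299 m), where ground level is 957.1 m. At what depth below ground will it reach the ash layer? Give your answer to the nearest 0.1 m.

194.7 m

Two edge vectors: Point A→Point B = (-1092, -561, 288.6), Point A→Point C = (-1002, 155, 288.5).
Normal n = (Point A→Point B) × (Point A→Point C) = (-206581.5, 25864.8, -731382).
So ∂z/∂x = −n_x/n_z = −0.282454 and ∂z/∂y = −n_y/n_z = 0.035364.
Intercept c from Point A: 358.4 + 346.57 − 13.90 = 691.07.
At (-90, 1299): z_contact = 25.42 + 45.94 + 691.07 = 762.43 m.
Depth below ground = 957.1 − 762.43 = 194.7 m.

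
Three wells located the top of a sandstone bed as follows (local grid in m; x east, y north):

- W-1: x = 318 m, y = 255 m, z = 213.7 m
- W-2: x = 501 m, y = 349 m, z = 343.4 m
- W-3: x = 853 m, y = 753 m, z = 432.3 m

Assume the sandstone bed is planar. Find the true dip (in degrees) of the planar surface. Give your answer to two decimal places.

Two edge vectors: W-1→W-2 = (183, 94, 129.7), W-1→W-3 = (535, 498, 218.6).
Normal n = (W-1→W-2) × (W-1→W-3) = (-44042.2, 29385.7, 40844).
So ∂z/∂x = −n_x/n_z = 1.07830 and ∂z/∂y = −n_y/n_z = −0.71946.
Gradient magnitude |∇z| = √(a² + b²) = √(1.16274 + 0.51763) = 1.29629.
True dip = arctan(1.29629) = 52.35°, dipping toward WNW (azimuth ≈ 304°).

52.35°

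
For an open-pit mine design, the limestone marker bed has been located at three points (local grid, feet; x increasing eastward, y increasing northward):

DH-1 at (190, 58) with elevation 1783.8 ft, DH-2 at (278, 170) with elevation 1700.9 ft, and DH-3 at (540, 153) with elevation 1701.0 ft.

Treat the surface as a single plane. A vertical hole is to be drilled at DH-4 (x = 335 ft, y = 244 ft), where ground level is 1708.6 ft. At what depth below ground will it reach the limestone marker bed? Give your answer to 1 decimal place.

62.4 ft

Let the plane be z = a·x + b·y + c.
DH-2−DH-1: 88a + 112b = −82.9;  DH-3−DH-1: 350a + 95b = −82.8.
Solving gives a = −0.04533, b = −0.70456.
Then c = 1783.8 − a·190 − b·58 = 1833.28.
At (335, 244): z_contact = −15.19 − 171.91 + 1833.28 = 1646.18 ft.
Depth below ground = 1708.6 − 1646.18 = 62.4 ft.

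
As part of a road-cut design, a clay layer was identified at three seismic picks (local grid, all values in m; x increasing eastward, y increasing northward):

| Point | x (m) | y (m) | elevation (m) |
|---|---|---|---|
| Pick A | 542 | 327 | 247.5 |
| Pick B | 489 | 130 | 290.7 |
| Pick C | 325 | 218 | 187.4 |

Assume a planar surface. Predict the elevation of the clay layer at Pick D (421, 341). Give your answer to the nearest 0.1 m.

Let the plane be z = a·x + b·y + c.
Pick B−Pick A: −53a − 197b = 43.2;  Pick C−Pick A: −217a − 109b = −60.1.
Solving gives a = 0.44760, b = −0.33971.
Then c = 247.5 − a·542 − b·327 = 115.99.
At (421, 341): z = 188.4 − 115.8 + 115.99 = 188.6 m.

188.6 m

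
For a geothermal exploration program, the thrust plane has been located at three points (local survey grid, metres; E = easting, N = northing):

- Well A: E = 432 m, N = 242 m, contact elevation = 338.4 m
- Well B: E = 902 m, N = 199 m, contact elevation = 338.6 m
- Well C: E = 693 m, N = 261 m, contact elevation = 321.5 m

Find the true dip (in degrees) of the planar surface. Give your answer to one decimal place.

Let the plane be z = a·E + b·N + c.
Well B−Well A: 470a − 43b = 0.2;  Well C−Well A: 261a + 19b = −16.9.
Solving gives a = −0.03587, b = −0.39673.
Gradient magnitude |∇z| = √(a² + b²) = √(0.00129 + 0.15739) = 0.39834.
True dip = arctan(0.39834) = 21.7°, dipping toward N (azimuth ≈ 005°).

21.7°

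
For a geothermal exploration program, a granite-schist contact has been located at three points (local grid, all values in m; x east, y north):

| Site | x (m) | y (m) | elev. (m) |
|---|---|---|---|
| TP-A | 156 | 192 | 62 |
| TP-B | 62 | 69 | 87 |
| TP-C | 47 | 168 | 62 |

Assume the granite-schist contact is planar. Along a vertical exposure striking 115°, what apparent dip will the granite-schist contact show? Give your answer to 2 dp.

Two edge vectors: TP-A→TP-B = (-94, -123, 25), TP-A→TP-C = (-109, -24, 0).
Normal n = (TP-A→TP-B) × (TP-A→TP-C) = (600, -2725, -11151).
So ∂z/∂x = −n_x/n_z = 0.05381 and ∂z/∂y = −n_y/n_z = −0.24437.
Unit vector along 115° is (sin 115°, cos 115°) = (0.9063, -0.4226).
Slope in that direction = a·(0.9063) + b·(-0.4226) = 0.15204.
Apparent dip = arctan|0.15204| = 8.65° (true dip is 14.0°, so apparent ≤ true as expected).

8.65°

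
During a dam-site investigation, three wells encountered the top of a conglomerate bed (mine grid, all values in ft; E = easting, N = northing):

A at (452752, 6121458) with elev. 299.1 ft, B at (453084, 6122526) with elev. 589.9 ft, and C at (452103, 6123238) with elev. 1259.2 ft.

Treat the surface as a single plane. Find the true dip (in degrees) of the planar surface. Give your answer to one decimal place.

Let the plane be z = a·E + b·N + c.
B−A: 332a + 1068b = 290.8;  C−A: −649a + 1780b = 960.1.
Solving gives a = −0.39543, b = 0.39521.
Gradient magnitude |∇z| = √(a² + b²) = √(0.15636 + 0.15619) = 0.55906.
True dip = arctan(0.55906) = 29.2°, dipping toward SE (azimuth ≈ 135°).

29.2°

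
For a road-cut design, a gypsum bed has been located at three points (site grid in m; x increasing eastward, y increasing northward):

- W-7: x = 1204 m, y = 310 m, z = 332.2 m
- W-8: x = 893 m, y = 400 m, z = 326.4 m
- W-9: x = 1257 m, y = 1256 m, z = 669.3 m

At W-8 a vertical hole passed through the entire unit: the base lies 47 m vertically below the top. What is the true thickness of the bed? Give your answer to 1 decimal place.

Let the plane be z = a·x + b·y + c.
W-8−W-7: −311a + 90b = −5.8;  W-9−W-7: 53a + 946b = 337.1.
Solving gives a = 0.11983, b = 0.34963.
|∇z| = √(a²+b²) = 0.36959, so dip δ = arctan(0.36959) = 20.28°.
True thickness = vertical thickness × cos δ = 47 × cos 20.28° = 44.1 m.

44.1 m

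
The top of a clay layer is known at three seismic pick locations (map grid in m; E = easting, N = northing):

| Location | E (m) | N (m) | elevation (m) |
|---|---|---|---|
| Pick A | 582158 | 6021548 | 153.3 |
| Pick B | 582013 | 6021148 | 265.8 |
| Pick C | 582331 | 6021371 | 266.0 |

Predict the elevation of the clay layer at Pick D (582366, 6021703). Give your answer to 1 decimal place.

Let the plane be z = a·E + b·N + c.
Pick B−Pick A: −145a − 400b = 112.5;  Pick C−Pick A: 173a − 177b = 112.7.
Solving gives a = 0.265298055, b = −0.377420545.
Then c = 153.3 − a·582158 − b·6021548 = 2118363.84.
At (582366, 6021703): z = 154500.6 − 2272714.4 + 2118363.84 = 150.0 m.

150.0 m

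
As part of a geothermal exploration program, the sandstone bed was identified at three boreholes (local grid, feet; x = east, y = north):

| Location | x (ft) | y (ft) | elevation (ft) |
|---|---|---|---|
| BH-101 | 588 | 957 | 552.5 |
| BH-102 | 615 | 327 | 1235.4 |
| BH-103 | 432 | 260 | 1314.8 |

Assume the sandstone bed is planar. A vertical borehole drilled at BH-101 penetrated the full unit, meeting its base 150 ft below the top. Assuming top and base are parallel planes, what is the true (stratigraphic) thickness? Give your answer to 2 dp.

Two edge vectors: BH-101→BH-102 = (27, -630, 682.9), BH-101→BH-103 = (-156, -697, 762.3).
Normal n = (BH-101→BH-102) × (BH-101→BH-103) = (-4267.7, -127114.5, -117099).
So ∂z/∂x = −n_x/n_z = −0.03645 and ∂z/∂y = −n_y/n_z = −1.08553.
|∇z| = √(a²+b²) = 1.08614, so dip δ = arctan(1.08614) = 47.36°.
True thickness = vertical thickness × cos δ = 150 × cos 47.36° = 101.60 ft.

101.60 ft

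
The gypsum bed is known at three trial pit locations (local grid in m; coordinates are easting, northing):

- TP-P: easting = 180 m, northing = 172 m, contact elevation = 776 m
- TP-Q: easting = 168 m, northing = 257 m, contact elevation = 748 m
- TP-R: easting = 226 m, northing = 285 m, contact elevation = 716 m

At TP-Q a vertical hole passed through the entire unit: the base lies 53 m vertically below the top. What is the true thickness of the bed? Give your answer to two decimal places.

46.84 m

Two edge vectors: TP-P→TP-Q = (-12, 85, -28), TP-P→TP-R = (46, 113, -60).
Normal n = (TP-P→TP-Q) × (TP-P→TP-R) = (-1936, -2008, -5266).
So ∂z/∂easting = −n_x/n_z = −0.36764 and ∂z/∂northing = −n_y/n_z = −0.38131.
|∇z| = √(a²+b²) = 0.52968, so dip δ = arctan(0.52968) = 27.91°.
True thickness = vertical thickness × cos δ = 53 × cos 27.91° = 46.84 m.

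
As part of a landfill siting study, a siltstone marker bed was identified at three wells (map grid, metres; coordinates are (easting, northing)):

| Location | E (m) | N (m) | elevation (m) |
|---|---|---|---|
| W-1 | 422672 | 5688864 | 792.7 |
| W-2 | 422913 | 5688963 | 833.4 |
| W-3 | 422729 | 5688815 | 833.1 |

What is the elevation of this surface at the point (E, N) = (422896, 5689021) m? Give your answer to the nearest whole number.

Two edge vectors: W-1→W-2 = (241, 99, 40.7), W-1→W-3 = (57, -49, 40.4).
Normal n = (W-1→W-2) × (W-1→W-3) = (5993.9, -7416.5, -17452).
So ∂z/∂E = −n_x/n_z = 0.34345061 and ∂z/∂N = −n_y/n_z = −0.42496562.
Intercept c from W-1: 792.7 − 145166.96 + 2417571.62 = 2273197.36.
At (422896, 5689021): z = 145243.9 − 2417638.3 + 2273197.36 = 802.9 m.

803 m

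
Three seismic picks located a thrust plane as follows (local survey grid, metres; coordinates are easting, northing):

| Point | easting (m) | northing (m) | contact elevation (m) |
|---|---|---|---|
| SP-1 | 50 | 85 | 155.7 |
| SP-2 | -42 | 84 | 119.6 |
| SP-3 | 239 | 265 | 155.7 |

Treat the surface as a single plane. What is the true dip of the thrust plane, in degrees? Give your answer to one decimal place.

29.9°

Let the plane be z = a·easting + b·northing + c.
SP-2−SP-1: −92a − 1b = −36.1;  SP-3−SP-1: 189a + 180b = 0.
Solving gives a = 0.39692, b = −0.41677.
Gradient magnitude |∇z| = √(a² + b²) = √(0.15755 + 0.17370) = 0.57554.
True dip = arctan(0.57554) = 29.9°, dipping toward NW (azimuth ≈ 316°).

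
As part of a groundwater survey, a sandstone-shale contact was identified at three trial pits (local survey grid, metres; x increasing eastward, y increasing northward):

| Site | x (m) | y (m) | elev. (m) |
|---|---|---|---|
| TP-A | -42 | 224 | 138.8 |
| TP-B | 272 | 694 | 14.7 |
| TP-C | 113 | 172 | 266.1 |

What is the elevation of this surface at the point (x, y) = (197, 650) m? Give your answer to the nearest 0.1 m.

Two edge vectors: TP-A→TP-B = (314, 470, -124.1), TP-A→TP-C = (155, -52, 127.3).
Normal n = (TP-A→TP-B) × (TP-A→TP-C) = (53377.8, -59207.7, -89178).
So ∂z/∂x = −n_x/n_z = 0.59855 and ∂z/∂y = −n_y/n_z = −0.66393.
Intercept c from TP-A: 138.8 + 25.14 + 148.72 = 312.66.
At (197, 650): z = 117.9 − 431.6 + 312.66 = -1.0 m.

-1.0 m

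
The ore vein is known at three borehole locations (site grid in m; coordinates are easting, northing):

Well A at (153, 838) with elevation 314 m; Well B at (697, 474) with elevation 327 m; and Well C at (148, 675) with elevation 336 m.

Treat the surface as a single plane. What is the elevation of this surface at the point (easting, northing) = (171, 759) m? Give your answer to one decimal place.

323.3 m

Let the plane be z = a·easting + b·northing + c.
Well B−Well A: 544a − 364b = 13;  Well C−Well A: −5a − 163b = 22.
Solving gives a = −0.06508, b = −0.13297.
Then c = 314 − a·153 − b·838 = 435.39.
At (171, 759): z = −11.1 − 100.9 + 435.39 = 323.3 m.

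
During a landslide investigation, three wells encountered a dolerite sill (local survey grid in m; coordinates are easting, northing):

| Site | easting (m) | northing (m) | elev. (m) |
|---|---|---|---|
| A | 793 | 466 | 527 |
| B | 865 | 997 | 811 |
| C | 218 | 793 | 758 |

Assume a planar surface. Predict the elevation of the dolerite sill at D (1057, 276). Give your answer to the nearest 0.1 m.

Let the plane be z = a·easting + b·northing + c.
B−A: 72a + 531b = 284;  C−A: −575a + 327b = 231.
Solving gives a = −0.090592, b = 0.547124.
Then c = 527 − a·793 − b·466 = 343.88.
At (1057, 276): z = −95.8 + 151.0 + 343.88 = 399.1 m.

399.1 m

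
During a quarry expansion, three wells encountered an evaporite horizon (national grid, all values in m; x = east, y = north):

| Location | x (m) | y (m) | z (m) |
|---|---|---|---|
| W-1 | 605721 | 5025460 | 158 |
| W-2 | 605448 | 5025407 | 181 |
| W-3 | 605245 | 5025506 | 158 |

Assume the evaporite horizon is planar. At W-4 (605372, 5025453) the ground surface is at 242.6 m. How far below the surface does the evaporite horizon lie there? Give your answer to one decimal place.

Let the plane be z = a·x + b·y + c.
W-2−W-1: −273a − 53b = 23;  W-3−W-1: −476a + 46b = 0.
Solving gives a = −0.027999788, b = −0.289736940.
Then c = 158 − a·605721 − b·5025460 = 1473179.46.
At (605372, 5025453): z_contact = −16950.29 − 1456059.37 + 1473179.46 = 169.80 m.
Depth below ground = 242.6 − 169.80 = 72.8 m.

72.8 m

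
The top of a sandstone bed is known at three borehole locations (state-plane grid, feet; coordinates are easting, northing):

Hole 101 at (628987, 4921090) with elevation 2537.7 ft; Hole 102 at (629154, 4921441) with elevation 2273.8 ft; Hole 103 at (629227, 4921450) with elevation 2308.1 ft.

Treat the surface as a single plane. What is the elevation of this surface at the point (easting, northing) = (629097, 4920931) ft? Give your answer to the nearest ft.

2768 ft

Let the plane be z = a·easting + b·northing + c.
Hole 102−Hole 101: 167a + 351b = −263.9;  Hole 103−Hole 101: 240a + 360b = −229.6.
Solving gives a = 0.59761194, b = −1.03618574.
Then c = 2537.7 − a·628987 − b·4921090 = 4725810.83.
At (629097, 4920931): z = 375955.9 − 5098998.5 + 4725810.83 = 2768.2 ft.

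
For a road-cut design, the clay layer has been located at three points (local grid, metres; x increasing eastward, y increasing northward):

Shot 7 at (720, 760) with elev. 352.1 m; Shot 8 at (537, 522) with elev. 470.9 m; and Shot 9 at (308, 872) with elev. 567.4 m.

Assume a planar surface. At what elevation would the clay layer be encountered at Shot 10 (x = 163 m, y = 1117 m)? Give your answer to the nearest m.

627 m

Two edge vectors: Shot 7→Shot 8 = (-183, -238, 118.8), Shot 7→Shot 9 = (-412, 112, 215.3).
Normal n = (Shot 7→Shot 8) × (Shot 7→Shot 9) = (-64547, -9545.7, -118552).
So ∂z/∂x = −n_x/n_z = −0.54446 and ∂z/∂y = −n_y/n_z = −0.08052.
Intercept c from Shot 7: 352.1 + 392.01 + 61.19 = 805.31.
At (163, 1117): z = −88.7 − 89.9 + 805.31 = 626.6 m.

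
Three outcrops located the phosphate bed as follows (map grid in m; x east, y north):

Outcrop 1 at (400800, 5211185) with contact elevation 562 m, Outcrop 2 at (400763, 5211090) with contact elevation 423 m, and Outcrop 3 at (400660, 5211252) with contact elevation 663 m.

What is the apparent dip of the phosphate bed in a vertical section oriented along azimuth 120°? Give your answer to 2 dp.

Let the plane be z = a·x + b·y + c.
Outcrop 2−Outcrop 1: −37a − 95b = −139;  Outcrop 3−Outcrop 1: −140a + 67b = 101.
Solving gives a = −0.01787, b = 1.47012.
Unit vector along 120° is (sin 120°, cos 120°) = (0.8660, -0.5000).
Slope in that direction = a·(0.8660) + b·(-0.5000) = −0.75054.
Apparent dip = arctan|0.75054| = 36.89° (true dip is 55.8°, so apparent ≤ true as expected).

36.89°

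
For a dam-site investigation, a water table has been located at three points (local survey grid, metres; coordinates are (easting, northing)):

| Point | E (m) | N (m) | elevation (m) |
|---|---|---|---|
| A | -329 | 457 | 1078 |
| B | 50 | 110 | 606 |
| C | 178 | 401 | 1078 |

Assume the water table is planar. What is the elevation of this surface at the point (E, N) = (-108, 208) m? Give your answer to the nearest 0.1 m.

Two edge vectors: A→B = (379, -347, -472), A→C = (507, -56, 0).
Normal n = (A→B) × (A→C) = (-26432, -239304, 154705).
So ∂z/∂E = −n_x/n_z = 0.17085 and ∂z/∂N = −n_y/n_z = 1.54684.
Intercept c from A: 1078 + 56.21 − 706.91 = 427.30.
At (-108, 208): z = −18.5 + 321.7 + 427.30 = 730.6 m.

730.6 m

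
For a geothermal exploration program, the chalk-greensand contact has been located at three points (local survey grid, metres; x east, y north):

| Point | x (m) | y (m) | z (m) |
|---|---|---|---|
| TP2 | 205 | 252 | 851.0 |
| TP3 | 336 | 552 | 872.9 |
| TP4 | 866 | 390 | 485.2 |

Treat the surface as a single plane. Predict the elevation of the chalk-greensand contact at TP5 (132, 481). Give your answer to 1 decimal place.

976.0 m

Two edge vectors: TP2→TP3 = (131, 300, 21.9), TP2→TP4 = (661, 138, -365.8).
Normal n = (TP2→TP3) × (TP2→TP4) = (-112762.2, 62395.7, -180222).
So ∂z/∂x = −n_x/n_z = −0.62568 and ∂z/∂y = −n_y/n_z = 0.34622.
Intercept c from TP2: 851 + 128.27 − 87.25 = 892.02.
At (132, 481): z = −82.6 + 166.5 + 892.02 = 976.0 m.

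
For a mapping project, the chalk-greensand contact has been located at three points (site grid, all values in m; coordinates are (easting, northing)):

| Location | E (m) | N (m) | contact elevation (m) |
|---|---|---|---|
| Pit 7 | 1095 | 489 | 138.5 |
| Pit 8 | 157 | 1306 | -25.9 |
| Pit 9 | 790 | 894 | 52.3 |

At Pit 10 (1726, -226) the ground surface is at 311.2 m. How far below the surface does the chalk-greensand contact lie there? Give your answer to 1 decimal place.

23.2 m

Two edge vectors: Pit 7→Pit 8 = (-938, 817, -164.4), Pit 7→Pit 9 = (-305, 405, -86.2).
Normal n = (Pit 7→Pit 8) × (Pit 7→Pit 9) = (-3843.4, -30713.6, -130705).
So ∂z/∂E = −n_x/n_z = −0.029405 and ∂z/∂N = −n_y/n_z = −0.234984.
Intercept c from Pit 7: 138.5 + 32.20 + 114.91 = 285.61.
At (1726, -226): z_contact = −50.75 + 53.11 + 285.61 = 287.96 m.
Depth below ground = 311.2 − 287.96 = 23.2 m.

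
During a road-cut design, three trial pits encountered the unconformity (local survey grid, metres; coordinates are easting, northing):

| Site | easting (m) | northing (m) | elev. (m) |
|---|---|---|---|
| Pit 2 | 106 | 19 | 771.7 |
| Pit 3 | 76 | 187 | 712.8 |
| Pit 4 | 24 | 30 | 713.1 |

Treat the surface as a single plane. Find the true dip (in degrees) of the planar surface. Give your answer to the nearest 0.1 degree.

35.8°

Let the plane be z = a·easting + b·northing + c.
Pit 3−Pit 2: −30a + 168b = −58.9;  Pit 4−Pit 2: −82a + 11b = −58.6.
Solving gives a = 0.68399, b = −0.22845.
Gradient magnitude |∇z| = √(a² + b²) = √(0.46784 + 0.05219) = 0.72113.
True dip = arctan(0.72113) = 35.8°, dipping toward WNW (azimuth ≈ 288°).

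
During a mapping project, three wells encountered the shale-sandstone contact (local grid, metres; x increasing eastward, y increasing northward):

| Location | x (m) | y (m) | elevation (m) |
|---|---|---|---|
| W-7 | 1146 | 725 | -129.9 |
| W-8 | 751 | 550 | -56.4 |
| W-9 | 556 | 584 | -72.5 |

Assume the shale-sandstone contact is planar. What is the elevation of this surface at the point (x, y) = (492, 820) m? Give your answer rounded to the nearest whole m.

Two edge vectors: W-7→W-8 = (-395, -175, 73.5), W-7→W-9 = (-590, -141, 57.4).
Normal n = (W-7→W-8) × (W-7→W-9) = (318.5, -20692, -47555).
So ∂z/∂x = −n_x/n_z = 0.00670 and ∂z/∂y = −n_y/n_z = −0.43512.
Intercept c from W-7: -129.9 − 7.68 + 315.46 = 177.88.
At (492, 820): z = 3.3 − 356.8 + 177.88 = -175.6 m.

-176 m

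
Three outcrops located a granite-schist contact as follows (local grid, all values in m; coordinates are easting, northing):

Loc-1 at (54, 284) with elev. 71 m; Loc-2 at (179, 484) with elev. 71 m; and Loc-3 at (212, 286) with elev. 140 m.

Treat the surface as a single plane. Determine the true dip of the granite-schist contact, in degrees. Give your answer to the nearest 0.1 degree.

27.4°

Let the plane be z = a·easting + b·northing + c.
Loc-2−Loc-1: 125a + 200b = 0;  Loc-3−Loc-1: 158a + 2b = 69.
Solving gives a = 0.44019, b = −0.27512.
Gradient magnitude |∇z| = √(a² + b²) = √(0.19377 + 0.07569) = 0.51909.
True dip = arctan(0.51909) = 27.4°, dipping toward WNW (azimuth ≈ 302°).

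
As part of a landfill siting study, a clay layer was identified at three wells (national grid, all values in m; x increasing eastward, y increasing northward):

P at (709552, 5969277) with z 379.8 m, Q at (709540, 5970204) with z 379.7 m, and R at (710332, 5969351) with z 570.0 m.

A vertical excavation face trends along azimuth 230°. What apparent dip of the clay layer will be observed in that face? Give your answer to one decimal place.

10.7°

Two edge vectors: P→Q = (-12, 927, -0.1), P→R = (780, 74, 190.2).
Normal n = (P→Q) × (P→R) = (176322.8, 2204.4, -723948).
So ∂z/∂x = −n_x/n_z = 0.24356 and ∂z/∂y = −n_y/n_z = 0.00304.
Unit vector along 230° is (sin 230°, cos 230°) = (-0.7660, -0.6428).
Slope in that direction = a·(-0.7660) + b·(-0.6428) = −0.18853.
Apparent dip = arctan|0.18853| = 10.7° (true dip is 13.7°, so apparent ≤ true as expected).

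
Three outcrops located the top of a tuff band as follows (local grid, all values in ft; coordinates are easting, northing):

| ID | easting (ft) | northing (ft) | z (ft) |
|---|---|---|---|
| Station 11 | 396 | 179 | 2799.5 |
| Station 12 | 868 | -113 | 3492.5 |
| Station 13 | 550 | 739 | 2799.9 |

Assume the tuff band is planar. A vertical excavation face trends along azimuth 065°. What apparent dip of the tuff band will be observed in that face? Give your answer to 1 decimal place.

44.8°

Two edge vectors: Station 11→Station 12 = (472, -292, 693), Station 11→Station 13 = (154, 560, 0.4).
Normal n = (Station 11→Station 12) × (Station 11→Station 13) = (-388196.8, 106533.2, 309288).
So ∂z/∂easting = −n_x/n_z = 1.25513 and ∂z/∂northing = −n_y/n_z = −0.34445.
Unit vector along 065° is (sin 65°, cos 65°) = (0.9063, 0.4226).
Slope in that direction = a·(0.9063) + b·(0.4226) = 0.99197.
Apparent dip = arctan|0.99197| = 44.8° (true dip is 52.5°, so apparent ≤ true as expected).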